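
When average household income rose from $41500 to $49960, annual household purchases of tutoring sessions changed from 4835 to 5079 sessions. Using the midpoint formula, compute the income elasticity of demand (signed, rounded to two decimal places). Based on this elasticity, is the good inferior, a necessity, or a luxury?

%ΔQ = (5079 − 4835)/[( 4835 + 5079)/2] = 244/4957 = 0.049223…
%ΔIncome = (49960 − 41500)/[( 41500 + 49960)/2] = 8460/45730 = 0.184998…
E_income = (244/4957) / (8460/45730) = 0.2660…
0 < E_income < 1 ⇒ normal good, necessity.

0.27; necessity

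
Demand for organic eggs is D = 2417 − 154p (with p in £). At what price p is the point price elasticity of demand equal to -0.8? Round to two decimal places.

Ed = −154p/(2417 − 154p). Set this equal to -0.8:
154p = 0.8·(2417 − 154p) ⇒ 154p(1 + 0.8) = 0.8·2417
p = 0.8·2417 / (154·1.8) = 6.9754…

6.98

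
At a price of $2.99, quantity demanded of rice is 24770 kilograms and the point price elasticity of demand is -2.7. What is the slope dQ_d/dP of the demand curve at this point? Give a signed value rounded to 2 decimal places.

Ed = (dQ_d/dP)·(P/Q_d) ⇒ dQ_d/dP = Ed·Q_d/P = (-2.7)·24770/2.99 = -22367.5585…

-22367.56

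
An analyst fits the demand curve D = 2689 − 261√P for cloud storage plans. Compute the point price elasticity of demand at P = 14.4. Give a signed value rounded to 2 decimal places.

dD/dP = −261/(2√P) = -34.3898. At P = 14.4, D = 1698.57.
Ed = (dD/dP)·(P/D) = (-34.3898) × (14.4/1698.57) = -0.2915…

-0.29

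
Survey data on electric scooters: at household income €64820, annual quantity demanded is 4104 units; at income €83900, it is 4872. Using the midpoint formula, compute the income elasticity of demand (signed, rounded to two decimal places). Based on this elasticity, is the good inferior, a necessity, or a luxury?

0.67; necessity

%ΔQ = (4872 − 4104)/[( 4104 + 4872)/2] = 768/4488 = 0.171122…
%ΔIncome = (83900 − 64820)/[( 64820 + 83900)/2] = 19080/74360 = 0.256589…
E_income = (768/4488) / (19080/74360) = 0.6669…
0 < E_income < 1 ⇒ normal good, necessity.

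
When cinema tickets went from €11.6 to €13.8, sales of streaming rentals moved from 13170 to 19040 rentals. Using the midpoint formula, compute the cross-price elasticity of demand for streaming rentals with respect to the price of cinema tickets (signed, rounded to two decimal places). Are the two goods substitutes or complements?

2.10; substitutes

%ΔQ_{streaming rentals} = (19040 − 13170)/avg = 5870/16105 = 0.364483…
%ΔP_{cinema tickets} = (13.8 − 11.6)/avg = 2.2/12.7 = 0.173228…
E_cross = (5870/16105) / (2.2/12.7) = 2.1040…
E_cross > 0 ⇒ the goods are substitutes.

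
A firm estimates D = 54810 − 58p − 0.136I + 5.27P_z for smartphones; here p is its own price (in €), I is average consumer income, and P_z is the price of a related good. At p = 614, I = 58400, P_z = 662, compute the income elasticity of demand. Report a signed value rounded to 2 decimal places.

-0.54

At the given values, D = 54810 − 58(614) − 0.136(58400) + 5.27(662) = 14744.34.
∂D/∂I = -0.136.
E = (-0.136) × (58400/14744.34) = -0.5386…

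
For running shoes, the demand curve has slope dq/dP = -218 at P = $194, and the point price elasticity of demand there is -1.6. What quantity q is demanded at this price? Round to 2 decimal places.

26432.50

Ed = (dq/dP)·(P/q) ⇒ q = (dq/dP)·P/Ed = (-218)·194/(-1.6) = 26432.5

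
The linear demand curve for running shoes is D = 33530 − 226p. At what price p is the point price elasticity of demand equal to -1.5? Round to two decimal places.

89.02

Ed = −226p/(33530 − 226p). Set this equal to -1.5:
226p = 1.5·(33530 − 226p) ⇒ 226p(1 + 1.5) = 1.5·33530
p = 1.5·33530 / (226·2.5) = 89.0176…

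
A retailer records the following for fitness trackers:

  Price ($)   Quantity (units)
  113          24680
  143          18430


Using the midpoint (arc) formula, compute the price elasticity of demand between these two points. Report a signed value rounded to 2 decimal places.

-1.24

%ΔQ = (18430 − 24680) / [(24680 + 18430)/2] = -6250/21555 = -0.289955…
%ΔP = (143 − 113) / [(113 + 143)/2] = 30/128 = 0.234375
Arc Ed = %ΔQ / %ΔP = (-6250/21555) / (30/128) = -1.2371…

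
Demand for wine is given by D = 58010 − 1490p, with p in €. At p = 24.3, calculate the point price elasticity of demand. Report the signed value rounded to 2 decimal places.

dD/dp = −1490. At p = 24.3, D = 58010 − 1490(24.3) = 21803.
Ed = (dD/dp)·(p/D) = −1490 × (24.3/21803) = -1.6606…

-1.66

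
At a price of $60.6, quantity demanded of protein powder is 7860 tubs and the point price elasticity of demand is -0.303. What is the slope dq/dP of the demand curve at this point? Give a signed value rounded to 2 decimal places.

Ed = (dq/dP)·(P/q) ⇒ dq/dP = Ed·q/P = (-0.303)·7860/60.6 = -39.3

-39.30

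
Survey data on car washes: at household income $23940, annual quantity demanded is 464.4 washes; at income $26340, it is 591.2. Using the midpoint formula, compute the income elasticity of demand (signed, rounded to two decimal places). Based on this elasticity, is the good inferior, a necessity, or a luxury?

%ΔQ = (591.2 − 464.4)/[( 464.4 + 591.2)/2] = 126.8/527.8 = 0.240242…
%ΔIncome = (26340 − 23940)/[( 23940 + 26340)/2] = 2400/25140 = 0.095465…
E_income = (126.8/527.8) / (2400/25140) = 2.5165…
E_income > 1 ⇒ normal good, luxury.

2.52; luxury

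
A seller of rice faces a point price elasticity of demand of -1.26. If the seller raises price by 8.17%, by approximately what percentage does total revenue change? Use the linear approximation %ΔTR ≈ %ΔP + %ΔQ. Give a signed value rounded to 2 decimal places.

-2.12%

%ΔQ ≈ Ed × %ΔP = (-1.26) × (+8.17%) = -10.2942%
%ΔTR ≈ %ΔP + %ΔQ = (+8.17%) + (-10.2942%) = -2.1242%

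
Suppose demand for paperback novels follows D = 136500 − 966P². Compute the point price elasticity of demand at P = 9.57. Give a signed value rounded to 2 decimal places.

-3.68

dD/dP = −2·966·P = -18489.24. At P = 9.57, D = 48028.9866.
Ed = (dD/dP)·(P/D) = (-18489.24) × (9.57/48028.9866) = -3.6840…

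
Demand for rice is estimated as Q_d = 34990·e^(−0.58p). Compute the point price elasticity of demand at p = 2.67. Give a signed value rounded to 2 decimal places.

dQ_d/dp = −0.58·Q_d = -4313.44. At p = 2.67, Q_d = 7436.96.
Ed = (dQ_d/dp)·(p/Q_d) = (-4313.44) × (2.67/7436.96) = -1.5486

-1.55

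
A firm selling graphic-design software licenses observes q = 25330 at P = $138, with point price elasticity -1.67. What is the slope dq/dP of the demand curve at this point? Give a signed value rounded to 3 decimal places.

Ed = (dq/dP)·(P/q) ⇒ dq/dP = Ed·q/P = (-1.67)·25330/138 = -306.52971…

-306.530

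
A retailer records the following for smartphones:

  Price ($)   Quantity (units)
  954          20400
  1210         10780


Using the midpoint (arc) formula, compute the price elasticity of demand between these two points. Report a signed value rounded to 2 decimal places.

-2.61

%ΔQ = (10780 − 20400) / [(20400 + 10780)/2] = -9620/15590 = -0.617062…
%ΔP = (1210 − 954) / [(954 + 1210)/2] = 256/1082 = 0.236598…
Arc Ed = %ΔQ / %ΔP = (-9620/15590) / (256/1082) = -2.6080…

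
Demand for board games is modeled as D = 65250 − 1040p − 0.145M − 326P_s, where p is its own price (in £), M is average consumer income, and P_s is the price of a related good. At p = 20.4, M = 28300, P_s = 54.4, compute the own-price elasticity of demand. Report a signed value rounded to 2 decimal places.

At the given values, D = 65250 − 1040(20.4) − 0.145(28300) − 326(54.4) = 22196.1.
∂D/∂p = −1040.
E = (-1040) × (20.4/22196.1) = -0.9558…

-0.96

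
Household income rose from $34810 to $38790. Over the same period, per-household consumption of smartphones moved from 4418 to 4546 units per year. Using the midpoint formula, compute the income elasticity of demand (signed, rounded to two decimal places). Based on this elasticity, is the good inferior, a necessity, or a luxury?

0.26; necessity

%ΔQ = (4546 − 4418)/[( 4418 + 4546)/2] = 128/4482 = 0.028558…
%ΔIncome = (38790 − 34810)/[( 34810 + 38790)/2] = 3980/36800 = 0.108152…
E_income = (128/4482) / (3980/36800) = 0.2640…
0 < E_income < 1 ⇒ normal good, necessity.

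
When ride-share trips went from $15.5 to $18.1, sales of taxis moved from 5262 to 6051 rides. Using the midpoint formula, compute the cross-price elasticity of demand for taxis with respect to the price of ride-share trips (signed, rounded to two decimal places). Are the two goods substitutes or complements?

0.90; substitutes

%ΔQ_{taxis} = (6051 − 5262)/avg = 789/5656.5 = 0.139485…
%ΔP_{ride-share trips} = (18.1 − 15.5)/avg = 2.6/16.8 = 0.154761…
E_cross = (789/5656.5) / (2.6/16.8) = 0.9012…
E_cross > 0 ⇒ the goods are substitutes.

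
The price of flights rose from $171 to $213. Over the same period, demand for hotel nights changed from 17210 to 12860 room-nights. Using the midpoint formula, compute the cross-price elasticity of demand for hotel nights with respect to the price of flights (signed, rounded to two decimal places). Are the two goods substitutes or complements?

-1.32; complements

%ΔQ_{hotel nights} = (12860 − 17210)/avg = -4350/15035 = -0.289324…
%ΔP_{flights} = (213 − 171)/avg = 42/192 = 0.21875
E_cross = (-4350/15035) / (42/192) = -1.3226…
E_cross < 0 ⇒ the goods are complements.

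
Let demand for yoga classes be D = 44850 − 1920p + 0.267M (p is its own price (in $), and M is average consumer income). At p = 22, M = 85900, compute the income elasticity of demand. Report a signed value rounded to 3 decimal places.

0.898

At the given values, D = 44850 − 1920(22) + 0.267(85900) = 25545.3.
∂D/∂M = 0.267.
E = (0.267) × (85900/25545.3) = 0.89782…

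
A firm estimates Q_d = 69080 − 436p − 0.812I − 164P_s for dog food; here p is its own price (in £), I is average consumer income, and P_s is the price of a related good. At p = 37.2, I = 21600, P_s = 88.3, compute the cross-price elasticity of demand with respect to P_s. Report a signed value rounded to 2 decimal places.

-0.69

At the given values, Q_d = 69080 − 436(37.2) − 0.812(21600) − 164(88.3) = 20840.4.
∂Q_d/∂P_s = -164.
E = (-164) × (88.3/20840.4) = -0.6948…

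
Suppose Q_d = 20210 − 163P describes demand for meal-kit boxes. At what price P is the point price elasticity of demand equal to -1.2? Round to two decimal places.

Ed = −163P/(20210 − 163P). Set this equal to -1.2:
163P = 1.2·(20210 − 163P) ⇒ 163P(1 + 1.2) = 1.2·20210
P = 1.2·20210 / (163·2.2) = 67.6296…

67.63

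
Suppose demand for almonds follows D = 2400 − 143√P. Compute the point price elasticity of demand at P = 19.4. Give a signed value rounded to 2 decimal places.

-0.18

dD/dP = −143/(2√P) = -16.2332. At P = 19.4, D = 1770.15.
Ed = (dD/dP)·(P/D) = (-16.2332) × (19.4/1770.15) = -0.1779…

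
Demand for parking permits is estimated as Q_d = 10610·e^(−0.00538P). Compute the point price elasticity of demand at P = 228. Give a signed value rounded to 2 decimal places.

-1.23

dQ_d/dP = −0.00538·Q_d = -16.7407. At P = 228, Q_d = 3111.66.
Ed = (dQ_d/dP)·(P/Q_d) = (-16.7407) × (228/3111.66) = -1.2266…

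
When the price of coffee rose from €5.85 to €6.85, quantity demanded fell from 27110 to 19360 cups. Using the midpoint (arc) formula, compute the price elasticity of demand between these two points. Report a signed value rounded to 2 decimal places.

-2.12

%ΔQ = (19360 − 27110) / [(27110 + 19360)/2] = -7750/23235 = -0.333548…
%ΔP = (6.85 − 5.85) / [(5.85 + 6.85)/2] = 1/6.35 = 0.157480…
Arc Ed = %ΔQ / %ΔP = (-7750/23235) / (1/6.35) = -2.1180…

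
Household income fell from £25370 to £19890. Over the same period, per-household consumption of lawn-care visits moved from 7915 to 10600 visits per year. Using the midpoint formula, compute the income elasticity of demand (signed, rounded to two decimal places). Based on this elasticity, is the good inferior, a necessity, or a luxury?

%ΔQ = (10600 − 7915)/[( 7915 + 10600)/2] = 2685/9257.5 = 0.290035…
%ΔIncome = (19890 − 25370)/[( 25370 + 19890)/2] = -5480/22630 = -0.242156…
E_income = (2685/9257.5) / (-5480/22630) = -1.1977…
E_income < 0 ⇒ inferior good.

-1.20; inferior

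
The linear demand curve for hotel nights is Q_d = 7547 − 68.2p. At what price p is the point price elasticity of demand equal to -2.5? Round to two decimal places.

Ed = −68.2p/(7547 − 68.2p). Set this equal to -2.5:
68.2p = 2.5·(7547 − 68.2p) ⇒ 68.2p(1 + 2.5) = 2.5·7547
p = 2.5·7547 / (68.2·3.5) = 79.0427…

79.04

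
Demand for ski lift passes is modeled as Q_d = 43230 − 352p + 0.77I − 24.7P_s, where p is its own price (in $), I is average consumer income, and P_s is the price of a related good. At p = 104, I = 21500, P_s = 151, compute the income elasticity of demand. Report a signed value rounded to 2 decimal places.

0.85

At the given values, Q_d = 43230 − 352(104) + 0.77(21500) − 24.7(151) = 19447.3.
∂Q_d/∂I = 0.77.
E = (0.77) × (21500/19447.3) = 0.8512…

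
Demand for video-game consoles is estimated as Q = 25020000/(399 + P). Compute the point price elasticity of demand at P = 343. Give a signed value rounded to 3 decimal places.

-0.462

dQ/dP = −25020000/(399 + P)² = -45.4443. At P = 343, Q = 33719.7.
Ed = (dQ/dP)·(P/Q) = (-45.4443) × (343/33719.7) = -0.46226…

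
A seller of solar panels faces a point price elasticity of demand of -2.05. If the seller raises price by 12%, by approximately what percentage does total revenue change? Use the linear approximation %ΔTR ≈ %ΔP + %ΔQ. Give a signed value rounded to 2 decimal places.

-12.60%

%ΔQ ≈ Ed × %ΔP = (-2.05) × (+12%) = -24.6000%
%ΔTR ≈ %ΔP + %ΔQ = (+12%) + (-24.6000%) = -12.6000%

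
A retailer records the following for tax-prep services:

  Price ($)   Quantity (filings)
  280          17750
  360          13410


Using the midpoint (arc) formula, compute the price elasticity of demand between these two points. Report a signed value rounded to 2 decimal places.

%ΔQ = (13410 − 17750) / [(17750 + 13410)/2] = -4340/15580 = -0.278562…
%ΔP = (360 − 280) / [(280 + 360)/2] = 80/320 = 0.25
Arc Ed = %ΔQ / %ΔP = (-4340/15580) / (80/320) = -1.1142…

-1.11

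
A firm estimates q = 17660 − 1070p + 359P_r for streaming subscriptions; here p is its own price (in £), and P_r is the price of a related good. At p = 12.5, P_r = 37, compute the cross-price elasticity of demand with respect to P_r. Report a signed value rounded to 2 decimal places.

0.76

At the given values, q = 17660 − 1070(12.5) + 359(37) = 17568.
∂q/∂P_r = 359.
E = (359) × (37/17568) = 0.7560…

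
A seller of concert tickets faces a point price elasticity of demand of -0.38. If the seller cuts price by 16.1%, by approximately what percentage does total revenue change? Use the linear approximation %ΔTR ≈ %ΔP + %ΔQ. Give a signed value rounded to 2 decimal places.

%ΔQ ≈ Ed × %ΔP = (-0.38) × (-16.1%) = +6.1180%
%ΔTR ≈ %ΔP + %ΔQ = (-16.1%) + (+6.1180%) = -9.9820%

-9.98%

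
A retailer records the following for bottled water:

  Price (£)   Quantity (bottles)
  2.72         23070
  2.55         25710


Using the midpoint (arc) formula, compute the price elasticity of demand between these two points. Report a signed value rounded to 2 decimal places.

-1.68

%ΔQ = (25710 − 23070) / [(23070 + 25710)/2] = 2640/24390 = 0.108241…
%ΔP = (2.55 − 2.72) / [(2.72 + 2.55)/2] = -0.17/2.635 = -0.064516…
Arc Ed = %ΔQ / %ΔP = (2640/24390) / (-0.17/2.635) = -1.6777…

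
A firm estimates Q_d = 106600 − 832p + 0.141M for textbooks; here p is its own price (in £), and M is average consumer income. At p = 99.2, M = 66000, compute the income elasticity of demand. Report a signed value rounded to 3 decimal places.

0.279

At the given values, Q_d = 106600 − 832(99.2) + 0.141(66000) = 33371.6.
∂Q_d/∂M = 0.141.
E = (0.141) × (66000/33371.6) = 0.27885…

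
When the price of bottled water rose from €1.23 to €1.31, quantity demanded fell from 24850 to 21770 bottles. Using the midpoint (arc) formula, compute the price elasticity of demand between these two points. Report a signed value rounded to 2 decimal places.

-2.10

%ΔQ = (21770 − 24850) / [(24850 + 21770)/2] = -3080/23310 = -0.132132…
%ΔP = (1.31 − 1.23) / [(1.23 + 1.31)/2] = 0.08/1.27 = 0.062992…
Arc Ed = %ΔQ / %ΔP = (-3080/23310) / (0.08/1.27) = -2.0975…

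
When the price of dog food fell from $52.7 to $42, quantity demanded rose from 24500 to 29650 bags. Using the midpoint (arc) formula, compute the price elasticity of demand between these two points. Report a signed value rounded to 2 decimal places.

%ΔQ = (29650 − 24500) / [(24500 + 29650)/2] = 5150/27075 = 0.190212…
%ΔP = (42 − 52.7) / [(52.7 + 42)/2] = -10.7/47.35 = -0.225976…
Arc Ed = %ΔQ / %ΔP = (5150/27075) / (-10.7/47.35) = -0.8417…

-0.84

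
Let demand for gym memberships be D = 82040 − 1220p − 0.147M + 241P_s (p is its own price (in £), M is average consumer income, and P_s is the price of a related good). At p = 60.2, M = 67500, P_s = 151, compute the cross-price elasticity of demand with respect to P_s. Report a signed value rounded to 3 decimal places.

At the given values, D = 82040 − 1220(60.2) − 0.147(67500) + 241(151) = 35064.5.
∂D/∂P_s = 241.
E = (241) × (151/35064.5) = 1.03783…

1.038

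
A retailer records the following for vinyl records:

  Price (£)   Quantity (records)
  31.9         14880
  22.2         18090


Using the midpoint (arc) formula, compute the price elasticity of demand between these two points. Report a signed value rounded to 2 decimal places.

-0.54

%ΔQ = (18090 − 14880) / [(14880 + 18090)/2] = 3210/16485 = 0.194722…
%ΔP = (22.2 − 31.9) / [(31.9 + 22.2)/2] = -9.7/27.05 = -0.358595…
Arc Ed = %ΔQ / %ΔP = (3210/16485) / (-9.7/27.05) = -0.5430…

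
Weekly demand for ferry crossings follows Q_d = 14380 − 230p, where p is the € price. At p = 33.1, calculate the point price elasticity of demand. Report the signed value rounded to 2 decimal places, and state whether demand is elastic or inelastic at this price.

-1.13; elastic

dQ_d/dp = −230. At p = 33.1, Q_d = 14380 − 230(33.1) = 6767.
Ed = (dQ_d/dp)·(p/Q_d) = −230 × (33.1/6767) = -1.1250…
|Ed| = 1.13 > 1, so demand is elastic.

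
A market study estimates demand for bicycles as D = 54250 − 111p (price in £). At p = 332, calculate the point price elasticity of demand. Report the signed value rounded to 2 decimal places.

dD/dp = −111. At p = 332, D = 54250 − 111(332) = 17398.
Ed = (dD/dp)·(p/D) = −111 × (332/17398) = -2.1181…

-2.12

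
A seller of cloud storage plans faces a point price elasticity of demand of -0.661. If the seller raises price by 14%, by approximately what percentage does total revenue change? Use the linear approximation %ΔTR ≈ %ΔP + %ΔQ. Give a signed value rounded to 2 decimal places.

%ΔQ ≈ Ed × %ΔP = (-0.661) × (+14%) = -9.2540%
%ΔTR ≈ %ΔP + %ΔQ = (+14%) + (-9.2540%) = +4.7460%

+4.75%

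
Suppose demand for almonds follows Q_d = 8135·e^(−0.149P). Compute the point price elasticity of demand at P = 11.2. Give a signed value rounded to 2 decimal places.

-1.67

dQ_d/dP = −0.149·Q_d = -228.451. At P = 11.2, Q_d = 1533.23.
Ed = (dQ_d/dP)·(P/Q_d) = (-228.451) × (11.2/1533.23) = -1.6688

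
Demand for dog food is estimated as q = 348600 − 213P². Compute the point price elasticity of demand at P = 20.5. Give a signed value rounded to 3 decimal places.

dq/dP = −2·213·P = -8733. At P = 20.5, q = 259086.75.
Ed = (dq/dP)·(P/q) = (-8733) × (20.5/259086.75) = -0.69099…

-0.691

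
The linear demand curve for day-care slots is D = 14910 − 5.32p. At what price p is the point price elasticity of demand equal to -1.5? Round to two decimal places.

Ed = −5.32p/(14910 − 5.32p). Set this equal to -1.5:
5.32p = 1.5·(14910 − 5.32p) ⇒ 5.32p(1 + 1.5) = 1.5·14910
p = 1.5·14910 / (5.32·2.5) = 1681.5789…

1681.58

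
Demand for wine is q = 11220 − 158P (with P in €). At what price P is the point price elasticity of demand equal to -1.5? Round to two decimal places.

42.61

Ed = −158P/(11220 − 158P). Set this equal to -1.5:
158P = 1.5·(11220 − 158P) ⇒ 158P(1 + 1.5) = 1.5·11220
P = 1.5·11220 / (158·2.5) = 42.6075…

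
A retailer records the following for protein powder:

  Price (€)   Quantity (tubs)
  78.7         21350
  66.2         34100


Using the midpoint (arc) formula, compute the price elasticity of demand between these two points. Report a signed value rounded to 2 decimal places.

-2.67

%ΔQ = (34100 − 21350) / [(21350 + 34100)/2] = 12750/27725 = 0.459873…
%ΔP = (66.2 − 78.7) / [(78.7 + 66.2)/2] = -12.5/72.45 = -0.172532…
Arc Ed = %ΔQ / %ΔP = (12750/27725) / (-12.5/72.45) = -2.6654…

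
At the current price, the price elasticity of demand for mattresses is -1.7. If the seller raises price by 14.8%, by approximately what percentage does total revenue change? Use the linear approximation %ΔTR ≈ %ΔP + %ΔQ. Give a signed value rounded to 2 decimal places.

%ΔQ ≈ Ed × %ΔP = (-1.7) × (+14.8%) = -25.1600%
%ΔTR ≈ %ΔP + %ΔQ = (+14.8%) + (-25.1600%) = -10.3600%

-10.36%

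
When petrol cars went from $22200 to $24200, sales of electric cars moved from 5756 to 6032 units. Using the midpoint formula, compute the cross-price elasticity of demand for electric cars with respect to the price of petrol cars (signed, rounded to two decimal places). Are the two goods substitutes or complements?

0.54; substitutes

%ΔQ_{electric cars} = (6032 − 5756)/avg = 276/5894 = 0.046827…
%ΔP_{petrol cars} = (24200 − 22200)/avg = 2000/23200 = 0.086206…
E_cross = (276/5894) / (2000/23200) = 0.5431…
E_cross > 0 ⇒ the goods are substitutes.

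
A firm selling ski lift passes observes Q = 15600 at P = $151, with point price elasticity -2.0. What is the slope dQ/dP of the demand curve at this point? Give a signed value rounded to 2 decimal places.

Ed = (dQ/dP)·(P/Q) ⇒ dQ/dP = Ed·Q/P = (-2.0)·15600/151 = -206.6225…

-206.62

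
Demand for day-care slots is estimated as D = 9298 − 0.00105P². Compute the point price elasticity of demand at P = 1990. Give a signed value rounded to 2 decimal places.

-1.62

dD/dP = −2·0.00105·P = -4.179. At P = 1990, D = 5139.895.
Ed = (dD/dP)·(P/D) = (-4.179) × (1990/5139.895) = -1.6179…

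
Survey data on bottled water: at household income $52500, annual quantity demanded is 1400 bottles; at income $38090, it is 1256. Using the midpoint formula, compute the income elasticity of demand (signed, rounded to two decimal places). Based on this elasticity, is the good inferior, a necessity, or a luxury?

0.34; necessity

%ΔQ = (1256 − 1400)/[( 1400 + 1256)/2] = -144/1328 = -0.108433…
%ΔIncome = (38090 − 52500)/[( 52500 + 38090)/2] = -14410/45295 = -0.318136…
E_income = (-144/1328) / (-14410/45295) = 0.3408…
0 < E_income < 1 ⇒ normal good, necessity.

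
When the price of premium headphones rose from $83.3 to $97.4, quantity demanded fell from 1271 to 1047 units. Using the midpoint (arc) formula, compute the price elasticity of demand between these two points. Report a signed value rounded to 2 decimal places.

-1.24

%ΔQ = (1047 − 1271) / [(1271 + 1047)/2] = -224/1159 = -0.193270…
%ΔP = (97.4 − 83.3) / [(83.3 + 97.4)/2] = 14.1/90.35 = 0.156059…
Arc Ed = %ΔQ / %ΔP = (-224/1159) / (14.1/90.35) = -1.2384…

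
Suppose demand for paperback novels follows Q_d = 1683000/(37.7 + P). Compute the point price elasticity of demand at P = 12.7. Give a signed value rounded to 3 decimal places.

-0.252

dQ_d/dP = −1683000/(37.7 + P)² = -662.557. At P = 12.7, Q_d = 33392.9.
Ed = (dQ_d/dP)·(P/Q_d) = (-662.557) × (12.7/33392.9) = -0.25198…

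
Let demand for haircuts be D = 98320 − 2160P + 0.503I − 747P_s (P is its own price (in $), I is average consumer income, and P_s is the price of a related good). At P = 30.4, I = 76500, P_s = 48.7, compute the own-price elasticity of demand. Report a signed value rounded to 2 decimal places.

-1.89

At the given values, D = 98320 − 2160(30.4) + 0.503(76500) − 747(48.7) = 34756.6.
∂D/∂P = −2160.
E = (-2160) × (30.4/34756.6) = -1.8892…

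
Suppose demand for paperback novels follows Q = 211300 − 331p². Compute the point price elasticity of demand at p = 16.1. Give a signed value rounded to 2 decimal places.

dQ/dp = −2·331·p = -10658.2. At p = 16.1, Q = 125501.49.
Ed = (dQ/dp)·(p/Q) = (-10658.2) × (16.1/125501.49) = -1.3672…

-1.37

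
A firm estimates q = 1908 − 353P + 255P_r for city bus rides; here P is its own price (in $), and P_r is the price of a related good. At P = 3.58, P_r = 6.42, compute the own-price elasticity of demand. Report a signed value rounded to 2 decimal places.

-0.55

At the given values, q = 1908 − 353(3.58) + 255(6.42) = 2281.36.
∂q/∂P = −353.
E = (-353) × (3.58/2281.36) = -0.5539…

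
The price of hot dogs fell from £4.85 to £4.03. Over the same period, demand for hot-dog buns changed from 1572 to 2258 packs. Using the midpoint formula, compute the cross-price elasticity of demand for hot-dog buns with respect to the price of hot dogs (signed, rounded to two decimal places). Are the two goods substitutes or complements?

-1.94; complements

%ΔQ_{hot-dog buns} = (2258 − 1572)/avg = 686/1915 = 0.358224…
%ΔP_{hot dogs} = (4.03 − 4.85)/avg = -0.82/4.44 = -0.184684…
E_cross = (686/1915) / (-0.82/4.44) = -1.9396…
E_cross < 0 ⇒ the goods are complements.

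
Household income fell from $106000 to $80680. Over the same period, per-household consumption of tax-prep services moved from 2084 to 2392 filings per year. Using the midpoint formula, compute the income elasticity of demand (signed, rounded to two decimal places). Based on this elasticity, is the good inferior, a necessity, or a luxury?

-0.51; inferior

%ΔQ = (2392 − 2084)/[( 2084 + 2392)/2] = 308/2238 = 0.137622…
%ΔIncome = (80680 − 106000)/[( 106000 + 80680)/2] = -25320/93340 = -0.271266…
E_income = (308/2238) / (-25320/93340) = -0.5073…
E_income < 0 ⇒ inferior good.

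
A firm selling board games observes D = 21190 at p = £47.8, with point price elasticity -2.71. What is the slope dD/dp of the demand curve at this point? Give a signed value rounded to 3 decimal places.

Ed = (dD/dp)·(p/D) ⇒ dD/dp = Ed·D/p = (-2.71)·21190/47.8 = -1201.35774…

-1201.358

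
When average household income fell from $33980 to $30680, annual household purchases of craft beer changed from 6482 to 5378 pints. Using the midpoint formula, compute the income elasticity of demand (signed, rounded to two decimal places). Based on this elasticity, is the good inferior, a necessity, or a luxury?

%ΔQ = (5378 − 6482)/[( 6482 + 5378)/2] = -1104/5930 = -0.186172…
%ΔIncome = (30680 − 33980)/[( 33980 + 30680)/2] = -3300/32330 = -0.102072…
E_income = (-1104/5930) / (-3300/32330) = 1.8239…
E_income > 1 ⇒ normal good, luxury.

1.82; luxury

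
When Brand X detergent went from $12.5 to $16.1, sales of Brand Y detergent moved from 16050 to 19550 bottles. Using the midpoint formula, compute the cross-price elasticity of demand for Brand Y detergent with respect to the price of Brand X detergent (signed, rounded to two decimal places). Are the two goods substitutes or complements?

0.78; substitutes

%ΔQ_{Brand Y detergent} = (19550 − 16050)/avg = 3500/17800 = 0.196629…
%ΔP_{Brand X detergent} = (16.1 − 12.5)/avg = 3.6/14.3 = 0.251748…
E_cross = (3500/17800) / (3.6/14.3) = 0.7810…
E_cross > 0 ⇒ the goods are substitutes.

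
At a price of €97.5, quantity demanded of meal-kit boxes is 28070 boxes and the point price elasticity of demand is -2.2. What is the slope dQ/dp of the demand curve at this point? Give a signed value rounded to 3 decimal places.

Ed = (dQ/dp)·(p/Q) ⇒ dQ/dp = Ed·Q/p = (-2.2)·28070/97.5 = -633.37435…

-633.374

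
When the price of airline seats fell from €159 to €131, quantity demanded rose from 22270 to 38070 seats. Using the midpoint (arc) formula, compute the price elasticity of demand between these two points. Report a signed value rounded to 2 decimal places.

%ΔQ = (38070 − 22270) / [(22270 + 38070)/2] = 15800/30170 = 0.523699…
%ΔP = (131 − 159) / [(159 + 131)/2] = -28/145 = -0.193103…
Arc Ed = %ΔQ / %ΔP = (15800/30170) / (-28/145) = -2.7120…

-2.71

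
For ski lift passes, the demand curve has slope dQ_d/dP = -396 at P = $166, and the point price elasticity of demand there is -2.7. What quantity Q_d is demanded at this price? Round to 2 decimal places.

Ed = (dQ_d/dP)·(P/Q_d) ⇒ Q_d = (dQ_d/dP)·P/Ed = (-396)·166/(-2.7) = 24346.6666…

24346.67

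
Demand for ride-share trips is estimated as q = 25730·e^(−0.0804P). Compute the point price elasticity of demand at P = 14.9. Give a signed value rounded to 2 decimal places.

-1.20

dq/dP = −0.0804·q = -624.35. At P = 14.9, q = 7765.55.
Ed = (dq/dP)·(P/q) = (-624.35) × (14.9/7765.55) = -1.1979…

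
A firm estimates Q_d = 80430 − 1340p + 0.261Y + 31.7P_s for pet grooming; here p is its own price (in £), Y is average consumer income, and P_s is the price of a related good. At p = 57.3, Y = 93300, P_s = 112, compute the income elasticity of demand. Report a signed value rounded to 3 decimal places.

At the given values, Q_d = 80430 − 1340(57.3) + 0.261(93300) + 31.7(112) = 31549.7.
∂Q_d/∂Y = 0.261.
E = (0.261) × (93300/31549.7) = 0.77183…

0.772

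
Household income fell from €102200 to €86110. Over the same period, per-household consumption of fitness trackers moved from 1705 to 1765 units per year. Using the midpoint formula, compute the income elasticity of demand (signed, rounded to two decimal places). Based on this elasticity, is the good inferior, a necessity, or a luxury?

-0.20; inferior

%ΔQ = (1765 − 1705)/[( 1705 + 1765)/2] = 60/1735 = 0.034582…
%ΔIncome = (86110 − 102200)/[( 102200 + 86110)/2] = -16090/94155 = -0.170888…
E_income = (60/1735) / (-16090/94155) = -0.2023…
E_income < 0 ⇒ inferior good.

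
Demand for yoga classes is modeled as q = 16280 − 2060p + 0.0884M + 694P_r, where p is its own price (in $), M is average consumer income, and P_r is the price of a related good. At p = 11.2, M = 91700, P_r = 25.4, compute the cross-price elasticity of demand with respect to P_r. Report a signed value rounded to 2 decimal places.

0.93

At the given values, q = 16280 − 2060(11.2) + 0.0884(91700) + 694(25.4) = 18941.88.
∂q/∂P_r = 694.
E = (694) × (25.4/18941.88) = 0.9306…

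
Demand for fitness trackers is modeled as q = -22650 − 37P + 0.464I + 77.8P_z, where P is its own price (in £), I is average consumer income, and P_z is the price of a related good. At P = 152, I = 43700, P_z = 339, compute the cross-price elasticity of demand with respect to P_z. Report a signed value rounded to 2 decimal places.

At the given values, q = -22650 − 37(152) + 0.464(43700) + 77.8(339) = 18377.
∂q/∂P_z = 77.8.
E = (77.8) × (339/18377) = 1.4351…

1.44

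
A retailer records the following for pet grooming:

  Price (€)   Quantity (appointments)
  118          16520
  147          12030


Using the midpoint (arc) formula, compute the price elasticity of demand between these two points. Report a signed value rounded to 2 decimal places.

-1.44

%ΔQ = (12030 − 16520) / [(16520 + 12030)/2] = -4490/14275 = -0.314535…
%ΔP = (147 − 118) / [(118 + 147)/2] = 29/132.5 = 0.218867…
Arc Ed = %ΔQ / %ΔP = (-4490/14275) / (29/132.5) = -1.4371…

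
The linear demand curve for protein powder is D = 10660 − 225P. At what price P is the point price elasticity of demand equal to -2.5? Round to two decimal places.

Ed = −225P/(10660 − 225P). Set this equal to -2.5:
225P = 2.5·(10660 − 225P) ⇒ 225P(1 + 2.5) = 2.5·10660
P = 2.5·10660 / (225·3.5) = 33.8412…

33.84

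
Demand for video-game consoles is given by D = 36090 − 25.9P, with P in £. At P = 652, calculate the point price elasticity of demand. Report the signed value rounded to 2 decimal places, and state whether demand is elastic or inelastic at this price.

-0.88; inelastic

dD/dP = −25.9. At P = 652, D = 36090 − 25.9(652) = 19203.2.
Ed = (dD/dP)·(P/D) = −25.9 × (652/19203.2) = -0.8793…
|Ed| = 0.88 < 1, so demand is inelastic.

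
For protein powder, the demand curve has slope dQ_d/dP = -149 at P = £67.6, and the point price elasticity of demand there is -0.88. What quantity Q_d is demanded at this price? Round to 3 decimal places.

11445.909

Ed = (dQ_d/dP)·(P/Q_d) ⇒ Q_d = (dQ_d/dP)·P/Ed = (-149)·67.6/(-0.88) = 11445.90909…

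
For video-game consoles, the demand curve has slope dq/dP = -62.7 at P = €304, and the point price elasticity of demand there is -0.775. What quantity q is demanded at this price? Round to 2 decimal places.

Ed = (dq/dP)·(P/q) ⇒ q = (dq/dP)·P/Ed = (-62.7)·304/(-0.775) = 24594.5806…

24594.58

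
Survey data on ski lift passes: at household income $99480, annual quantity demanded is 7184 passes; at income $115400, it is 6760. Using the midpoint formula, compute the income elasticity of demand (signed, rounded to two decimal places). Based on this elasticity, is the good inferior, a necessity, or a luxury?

-0.41; inferior

%ΔQ = (6760 − 7184)/[( 7184 + 6760)/2] = -424/6972 = -0.060814…
%ΔIncome = (115400 − 99480)/[( 99480 + 115400)/2] = 15920/107440 = 0.148175…
E_income = (-424/6972) / (15920/107440) = -0.4104…
E_income < 0 ⇒ inferior good.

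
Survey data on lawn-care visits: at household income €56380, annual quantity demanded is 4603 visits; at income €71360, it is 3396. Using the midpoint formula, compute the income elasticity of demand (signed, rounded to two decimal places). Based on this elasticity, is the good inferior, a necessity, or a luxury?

-1.29; inferior

%ΔQ = (3396 − 4603)/[( 4603 + 3396)/2] = -1207/3999.5 = -0.301787…
%ΔIncome = (71360 − 56380)/[( 56380 + 71360)/2] = 14980/63870 = 0.234538…
E_income = (-1207/3999.5) / (14980/63870) = -1.2867…
E_income < 0 ⇒ inferior good.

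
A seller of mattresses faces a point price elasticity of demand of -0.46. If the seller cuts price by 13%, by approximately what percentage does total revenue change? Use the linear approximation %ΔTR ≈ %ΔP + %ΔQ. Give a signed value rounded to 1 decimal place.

%ΔQ ≈ Ed × %ΔP = (-0.46) × (-13%) = +5.9800%
%ΔTR ≈ %ΔP + %ΔQ = (-13%) + (+5.9800%) = -7.0200%

-7.0%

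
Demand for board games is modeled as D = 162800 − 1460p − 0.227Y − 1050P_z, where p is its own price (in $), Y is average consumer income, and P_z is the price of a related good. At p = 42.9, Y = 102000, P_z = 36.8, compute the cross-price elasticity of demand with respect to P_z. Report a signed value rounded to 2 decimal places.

-1.01

At the given values, D = 162800 − 1460(42.9) − 0.227(102000) − 1050(36.8) = 38372.
∂D/∂P_z = -1050.
E = (-1050) × (36.8/38372) = -1.0069…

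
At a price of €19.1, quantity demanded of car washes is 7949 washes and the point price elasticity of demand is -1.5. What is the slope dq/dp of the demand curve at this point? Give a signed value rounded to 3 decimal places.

Ed = (dq/dp)·(p/q) ⇒ dq/dp = Ed·q/p = (-1.5)·7949/19.1 = -624.26701…

-624.267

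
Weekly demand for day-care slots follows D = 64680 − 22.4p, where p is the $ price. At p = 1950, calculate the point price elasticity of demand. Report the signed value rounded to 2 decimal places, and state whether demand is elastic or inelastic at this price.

-2.08; elastic

dD/dp = −22.4. At p = 1950, D = 64680 − 22.4(1950) = 21000.
Ed = (dD/dp)·(p/D) = −22.4 × (1950/21000) = -2.08
|Ed| = 2.08 > 1, so demand is elastic.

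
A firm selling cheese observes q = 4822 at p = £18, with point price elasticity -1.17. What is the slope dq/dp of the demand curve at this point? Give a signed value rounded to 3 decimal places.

-313.430

Ed = (dq/dp)·(p/q) ⇒ dq/dp = Ed·q/p = (-1.17)·4822/18 = -313.43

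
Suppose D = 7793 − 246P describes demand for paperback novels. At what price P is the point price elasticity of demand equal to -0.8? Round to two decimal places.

14.08

Ed = −246P/(7793 − 246P). Set this equal to -0.8:
246P = 0.8·(7793 − 246P) ⇒ 246P(1 + 0.8) = 0.8·7793
P = 0.8·7793 / (246·1.8) = 14.0794…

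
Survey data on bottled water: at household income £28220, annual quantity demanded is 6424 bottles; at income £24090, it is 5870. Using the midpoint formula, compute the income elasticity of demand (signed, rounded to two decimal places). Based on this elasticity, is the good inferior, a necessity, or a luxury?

%ΔQ = (5870 − 6424)/[( 6424 + 5870)/2] = -554/6147 = -0.090125…
%ΔIncome = (24090 − 28220)/[( 28220 + 24090)/2] = -4130/26155 = -0.157904…
E_income = (-554/6147) / (-4130/26155) = 0.5707…
0 < E_income < 1 ⇒ normal good, necessity.

0.57; necessity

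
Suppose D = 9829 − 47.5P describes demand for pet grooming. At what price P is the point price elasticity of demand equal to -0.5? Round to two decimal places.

68.98

Ed = −47.5P/(9829 − 47.5P). Set this equal to -0.5:
47.5P = 0.5·(9829 − 47.5P) ⇒ 47.5P(1 + 0.5) = 0.5·9829
P = 0.5·9829 / (47.5·1.5) = 68.9754…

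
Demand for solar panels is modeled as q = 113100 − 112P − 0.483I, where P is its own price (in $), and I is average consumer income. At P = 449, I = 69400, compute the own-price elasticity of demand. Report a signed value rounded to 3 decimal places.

At the given values, q = 113100 − 112(449) − 0.483(69400) = 29291.8.
∂q/∂P = −112.
E = (-112) × (449/29291.8) = -1.71679…

-1.717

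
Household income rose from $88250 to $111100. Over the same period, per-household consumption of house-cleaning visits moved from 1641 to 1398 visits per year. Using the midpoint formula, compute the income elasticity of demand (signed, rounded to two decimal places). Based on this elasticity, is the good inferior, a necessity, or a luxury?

-0.70; inferior

%ΔQ = (1398 − 1641)/[( 1641 + 1398)/2] = -243/1519.5 = -0.159921…
%ΔIncome = (111100 − 88250)/[( 88250 + 111100)/2] = 22850/99675 = 0.229245…
E_income = (-243/1519.5) / (22850/99675) = -0.6975…
E_income < 0 ⇒ inferior good.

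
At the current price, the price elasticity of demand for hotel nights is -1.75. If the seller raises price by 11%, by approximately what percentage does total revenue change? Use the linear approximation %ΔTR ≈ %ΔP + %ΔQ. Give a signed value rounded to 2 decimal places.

%ΔQ ≈ Ed × %ΔP = (-1.75) × (+11%) = -19.2500%
%ΔTR ≈ %ΔP + %ΔQ = (+11%) + (-19.2500%) = -8.2500%

-8.25%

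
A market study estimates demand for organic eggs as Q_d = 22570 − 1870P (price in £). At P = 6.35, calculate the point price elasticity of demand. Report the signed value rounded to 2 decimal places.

dQ_d/dP = −1870. At P = 6.35, Q_d = 22570 − 1870(6.35) = 10695.5.
Ed = (dQ_d/dP)·(P/Q_d) = −1870 × (6.35/10695.5) = -1.1102…

-1.11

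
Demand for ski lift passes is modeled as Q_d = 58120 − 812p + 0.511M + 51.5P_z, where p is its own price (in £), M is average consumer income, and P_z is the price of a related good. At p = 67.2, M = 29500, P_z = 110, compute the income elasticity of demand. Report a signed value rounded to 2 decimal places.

At the given values, Q_d = 58120 − 812(67.2) + 0.511(29500) + 51.5(110) = 24293.1.
∂Q_d/∂M = 0.511.
E = (0.511) × (29500/24293.1) = 0.6205…

0.62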